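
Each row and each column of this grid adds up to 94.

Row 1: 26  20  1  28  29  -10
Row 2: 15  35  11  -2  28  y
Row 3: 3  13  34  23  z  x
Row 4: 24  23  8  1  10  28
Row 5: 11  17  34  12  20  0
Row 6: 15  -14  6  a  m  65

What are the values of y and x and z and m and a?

The known cells in row 2 total 87, leaving 94 − 87 = 7 for the blank.
The known cells in column 4 total 62, leaving 94 − 62 = 32 for the blank.
The known cells in row 6 total 104, leaving 94 − 104 = -10 for the blank.
The known cells in column 5 total 77, leaving 94 − 77 = 17 for the blank.
The known cells in row 3 total 90, leaving 94 − 90 = 4 for the blank.

y = 7, x = 4, z = 17, m = -10, a = 32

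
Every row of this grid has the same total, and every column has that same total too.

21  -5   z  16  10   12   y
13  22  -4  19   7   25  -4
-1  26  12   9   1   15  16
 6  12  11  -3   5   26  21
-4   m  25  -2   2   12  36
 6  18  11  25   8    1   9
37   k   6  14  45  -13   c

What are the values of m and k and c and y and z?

Rows 2 and 3 both sum to 78, so that's the common total.
Column 3: -4 + 12 + 11 + 25 + 11 + 6 = 61, so its missing entry is 78 − 61 = 17.
Row 1: 21 − 5 + 17 + 16 + 10 + 12 = 71, so its missing entry is 78 − 71 = 7.
Column 7: 7 − 4 + 16 + 21 + 36 + 9 = 85, so its missing entry is 78 − 85 = -7.
Row 7: 37 + 6 + 14 + 45 − 13 − 7 = 82, so its missing entry is 78 − 82 = -4.
Row 5: -4 + 25 − 2 + 2 + 12 + 36 = 69, so its missing entry is 78 − 69 = 9.

m = 9, k = -4, c = -7, y = 7, z = 17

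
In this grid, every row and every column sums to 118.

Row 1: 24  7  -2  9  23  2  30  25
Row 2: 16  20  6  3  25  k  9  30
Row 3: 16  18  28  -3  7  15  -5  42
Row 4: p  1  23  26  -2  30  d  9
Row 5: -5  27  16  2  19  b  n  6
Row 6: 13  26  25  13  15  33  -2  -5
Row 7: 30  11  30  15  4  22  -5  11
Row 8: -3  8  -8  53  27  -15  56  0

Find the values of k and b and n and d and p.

Row 2: 16 + 20 + 6 + 3 + 25 + 9 + 30 = 109, so its missing entry is 118 − 109 = 9.
Column 1: 24 + 16 + 16 − 5 + 13 + 30 − 3 = 91, so its missing entry is 118 − 91 = 27.
Column 6: 2 + 9 + 15 + 30 + 33 + 22 − 15 = 96, so its missing entry is 118 − 96 = 22.
Row 5: -5 + 27 + 16 + 2 + 19 + 22 + 6 = 87, so its missing entry is 118 − 87 = 31.
Row 4: 27 + 1 + 23 + 26 − 2 + 30 + 9 = 114, so its missing entry is 118 − 114 = 4.

k = 9, b = 22, n = 31, d = 4, p = 27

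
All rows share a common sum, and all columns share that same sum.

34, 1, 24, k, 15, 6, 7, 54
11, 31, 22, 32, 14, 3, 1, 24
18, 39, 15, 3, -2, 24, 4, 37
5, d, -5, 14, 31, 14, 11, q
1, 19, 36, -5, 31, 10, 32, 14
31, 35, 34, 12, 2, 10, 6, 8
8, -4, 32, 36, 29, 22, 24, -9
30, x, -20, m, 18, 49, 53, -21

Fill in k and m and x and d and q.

k = -3, m = 49, x = -20, d = 37, q = 31

Rows 2 and 3 both sum to 138, so that's the common total.
Column 8 has 54 + 24 + 37 + 14 + 8 − 9 − 21 = 107; the blank must be 138 − 107 = 31.
Row 4 has 5 − 5 + 14 + 31 + 14 + 11 + 31 = 101; the blank must be 138 − 101 = 37.
Column 2 has 1 + 31 + 39 + 37 + 19 + 35 − 4 = 158; the blank must be 138 − 158 = -20.
Row 1 has 34 + 1 + 24 + 15 + 6 + 7 + 54 = 141; the blank must be 138 − 141 = -3.
Row 8 has 30 − 20 − 20 + 18 + 49 + 53 − 21 = 89; the blank must be 138 − 89 = 49.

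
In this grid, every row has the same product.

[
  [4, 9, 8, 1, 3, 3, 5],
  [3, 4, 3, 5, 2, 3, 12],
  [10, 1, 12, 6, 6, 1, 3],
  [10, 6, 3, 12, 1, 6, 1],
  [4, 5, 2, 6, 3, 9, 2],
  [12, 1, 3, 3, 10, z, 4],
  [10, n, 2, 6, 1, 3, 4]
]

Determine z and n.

z = 3, n = 9

Rows 1 and 4 each multiply to 12960, so every row has product 12960.
Row 6: 12×1×3×3×10×4 = 4320, so the missing entry is 12960 ÷ 4320 = 3.
Row 7: 10×2×6×1×3×4 = 1440, so the missing entry is 12960 ÷ 1440 = 9.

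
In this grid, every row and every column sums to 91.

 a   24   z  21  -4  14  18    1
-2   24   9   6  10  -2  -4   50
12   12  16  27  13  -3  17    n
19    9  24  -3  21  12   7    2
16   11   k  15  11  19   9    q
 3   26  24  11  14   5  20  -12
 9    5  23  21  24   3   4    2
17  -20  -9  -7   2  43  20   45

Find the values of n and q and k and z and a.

Row 3 has 12 + 12 + 16 + 27 + 13 − 3 + 17 = 94; the blank must be 91 − 94 = -3.
Column 1 has -2 + 12 + 19 + 16 + 3 + 9 + 17 = 74; the blank must be 91 − 74 = 17.
Row 1 has 17 + 24 + 21 − 4 + 14 + 18 + 1 = 91; the blank must be 91 − 91 = 0.
Column 3 has 0 + 9 + 16 + 24 + 24 + 23 − 9 = 87; the blank must be 91 − 87 = 4.
Row 5 has 16 + 11 + 4 + 15 + 11 + 19 + 9 = 85; the blank must be 91 − 85 = 6.

n = -3, q = 6, k = 4, z = 0, a = 17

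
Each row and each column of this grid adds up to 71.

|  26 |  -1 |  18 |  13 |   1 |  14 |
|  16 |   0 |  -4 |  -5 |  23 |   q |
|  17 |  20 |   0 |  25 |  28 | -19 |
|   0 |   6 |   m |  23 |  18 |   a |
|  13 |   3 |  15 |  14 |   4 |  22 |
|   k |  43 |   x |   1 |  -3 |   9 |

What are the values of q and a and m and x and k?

The known cells in row 2 total 30, leaving 71 − 30 = 41 for the blank.
The known cells in column 1 total 72, leaving 71 − 72 = -1 for the blank.
The known cells in column 6 total 67, leaving 71 − 67 = 4 for the blank.
The known cells in row 4 total 51, leaving 71 − 51 = 20 for the blank.
The known cells in row 6 total 49, leaving 71 − 49 = 22 for the blank.

q = 41, a = 4, m = 20, x = 22, k = -1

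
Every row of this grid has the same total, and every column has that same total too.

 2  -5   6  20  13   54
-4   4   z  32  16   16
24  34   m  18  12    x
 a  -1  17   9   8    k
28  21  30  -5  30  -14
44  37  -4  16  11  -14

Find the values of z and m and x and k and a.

z = 26, m = 15, x = -13, k = 61, a = -4

Rows 1 and 5 both sum to 90, so that's the common total.
Row 2: -4 + 4 + 32 + 16 + 16 = 64, so its missing entry is 90 − 64 = 26.
Column 1: 2 − 4 + 24 + 28 + 44 = 94, so its missing entry is 90 − 94 = -4.
Column 3: 6 + 26 + 17 + 30 − 4 = 75, so its missing entry is 90 − 75 = 15.
Row 3: 24 + 34 + 15 + 18 + 12 = 103, so its missing entry is 90 − 103 = -13.
Row 4: -4 − 1 + 17 + 9 + 8 = 29, so its missing entry is 90 − 29 = 61.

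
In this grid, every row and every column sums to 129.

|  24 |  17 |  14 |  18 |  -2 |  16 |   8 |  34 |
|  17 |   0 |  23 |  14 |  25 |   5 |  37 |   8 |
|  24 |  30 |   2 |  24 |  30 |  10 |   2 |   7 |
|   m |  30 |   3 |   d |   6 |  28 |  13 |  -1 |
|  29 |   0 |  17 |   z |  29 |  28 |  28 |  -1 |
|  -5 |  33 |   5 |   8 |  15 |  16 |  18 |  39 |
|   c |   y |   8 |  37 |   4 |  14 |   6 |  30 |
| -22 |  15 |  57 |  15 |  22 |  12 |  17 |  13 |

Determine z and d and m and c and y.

Row 5: 29 + 0 + 17 + 29 + 28 + 28 − 1 = 130, so its missing entry is 129 − 130 = -1.
Column 2: 17 + 0 + 30 + 30 + 0 + 33 + 15 = 125, so its missing entry is 129 − 125 = 4.
Column 4: 18 + 14 + 24 − 1 + 8 + 37 + 15 = 115, so its missing entry is 129 − 115 = 14.
Row 4: 30 + 3 + 14 + 6 + 28 + 13 − 1 = 93, so its missing entry is 129 − 93 = 36.
Row 7: 4 + 8 + 37 + 4 + 14 + 6 + 30 = 103, so its missing entry is 129 − 103 = 26.

z = -1, d = 14, m = 36, c = 26, y = 4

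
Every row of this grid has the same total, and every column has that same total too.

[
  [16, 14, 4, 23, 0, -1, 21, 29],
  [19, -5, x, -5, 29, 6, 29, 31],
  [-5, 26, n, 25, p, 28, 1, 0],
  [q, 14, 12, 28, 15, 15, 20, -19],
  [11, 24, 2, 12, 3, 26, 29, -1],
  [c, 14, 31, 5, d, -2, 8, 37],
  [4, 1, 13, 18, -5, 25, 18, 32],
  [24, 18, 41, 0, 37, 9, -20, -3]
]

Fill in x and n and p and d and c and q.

x = 2, n = 1, p = 30, d = -3, c = 16, q = 21

Rows 1 and 5 both sum to 106, so that's the common total.
The known cells in row 2 total 104, leaving 106 − 104 = 2 for the blank.
The known cells in row 4 total 85, leaving 106 − 85 = 21 for the blank.
The known cells in column 1 total 90, leaving 106 − 90 = 16 for the blank.
The known cells in row 6 total 109, leaving 106 − 109 = -3 for the blank.
The known cells in column 5 total 76, leaving 106 − 76 = 30 for the blank.
The known cells in row 3 total 105, leaving 106 − 105 = 1 for the blank.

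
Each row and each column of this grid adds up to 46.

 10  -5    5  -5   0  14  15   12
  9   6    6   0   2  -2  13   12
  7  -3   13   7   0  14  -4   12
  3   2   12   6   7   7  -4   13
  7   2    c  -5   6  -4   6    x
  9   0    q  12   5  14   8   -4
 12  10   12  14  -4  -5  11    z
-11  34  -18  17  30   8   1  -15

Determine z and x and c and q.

The known cells in row 7 total 50, leaving 46 − 50 = -4 for the blank.
The known cells in column 8 total 26, leaving 46 − 26 = 20 for the blank.
The known cells in row 5 total 32, leaving 46 − 32 = 14 for the blank.
The known cells in row 6 total 44, leaving 46 − 44 = 2 for the blank.

z = -4, x = 20, c = 14, q = 2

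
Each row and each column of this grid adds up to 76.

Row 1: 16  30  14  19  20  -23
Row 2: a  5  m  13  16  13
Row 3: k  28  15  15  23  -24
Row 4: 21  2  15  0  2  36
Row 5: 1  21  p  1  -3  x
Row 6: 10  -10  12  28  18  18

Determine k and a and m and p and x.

Row 3: 28 + 15 + 15 + 23 − 24 = 57, so its missing entry is 76 − 57 = 19.
Column 6: -23 + 13 − 24 + 36 + 18 = 20, so its missing entry is 76 − 20 = 56.
Row 5: 1 + 21 + 1 − 3 + 56 = 76, so its missing entry is 76 − 76 = 0.
Column 3: 14 + 15 + 15 + 0 + 12 = 56, so its missing entry is 76 − 56 = 20.
Row 2: 5 + 20 + 13 + 16 + 13 = 67, so its missing entry is 76 − 67 = 9.

k = 19, a = 9, m = 20, p = 0, x = 56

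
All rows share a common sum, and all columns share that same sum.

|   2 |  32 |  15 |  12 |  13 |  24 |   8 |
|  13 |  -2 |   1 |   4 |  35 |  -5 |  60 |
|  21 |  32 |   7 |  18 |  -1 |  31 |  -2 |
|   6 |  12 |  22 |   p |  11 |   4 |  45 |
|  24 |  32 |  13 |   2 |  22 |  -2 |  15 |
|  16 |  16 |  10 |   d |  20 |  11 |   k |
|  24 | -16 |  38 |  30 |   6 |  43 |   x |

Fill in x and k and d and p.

x = -19, k = -1, d = 34, p = 6

Rows 1 and 2 both sum to 106, so that's the common total.
Row 7: 24 − 16 + 38 + 30 + 6 + 43 = 125, so its missing entry is 106 − 125 = -19.
Row 4: 6 + 12 + 22 + 11 + 4 + 45 = 100, so its missing entry is 106 − 100 = 6.
Column 4: 12 + 4 + 18 + 6 + 2 + 30 = 72, so its missing entry is 106 − 72 = 34.
Row 6: 16 + 16 + 10 + 34 + 20 + 11 = 107, so its missing entry is 106 − 107 = -1.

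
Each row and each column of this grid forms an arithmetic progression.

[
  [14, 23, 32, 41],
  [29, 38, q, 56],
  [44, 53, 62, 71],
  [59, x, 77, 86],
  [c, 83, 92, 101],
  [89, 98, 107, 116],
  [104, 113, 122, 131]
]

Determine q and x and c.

q = 47, x = 68, c = 74

Along each row the entries change by 9 per step; down each column they change by 15.
Row 2: from 29 at column 1, stepping by 9 to column 3 gives 47.
Row 4: from 59 at column 1, stepping by 9 to column 2 gives 68.
Row 5: from 83 at column 2, stepping by 9 to column 1 gives 74.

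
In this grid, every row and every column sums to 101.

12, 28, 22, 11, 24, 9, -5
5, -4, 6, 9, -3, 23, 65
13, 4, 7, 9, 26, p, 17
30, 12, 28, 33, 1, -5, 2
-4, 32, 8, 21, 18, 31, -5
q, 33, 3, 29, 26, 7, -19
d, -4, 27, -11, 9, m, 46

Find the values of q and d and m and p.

q = 22, d = 23, m = 11, p = 25

The known cells in row 3 total 76, leaving 101 − 76 = 25 for the blank.
The known cells in row 6 total 79, leaving 101 − 79 = 22 for the blank.
The known cells in column 6 total 90, leaving 101 − 90 = 11 for the blank.
The known cells in row 7 total 78, leaving 101 − 78 = 23 for the blank.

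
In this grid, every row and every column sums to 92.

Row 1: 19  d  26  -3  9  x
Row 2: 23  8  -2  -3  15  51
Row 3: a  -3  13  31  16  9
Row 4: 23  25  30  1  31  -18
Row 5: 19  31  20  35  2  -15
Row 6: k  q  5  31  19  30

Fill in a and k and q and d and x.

a = 26, k = -18, q = 25, d = 6, x = 35

Row 3 has -3 + 13 + 31 + 16 + 9 = 66; the blank must be 92 − 66 = 26.
Column 1 has 19 + 23 + 26 + 23 + 19 = 110; the blank must be 92 − 110 = -18.
Row 6 has -18 + 5 + 31 + 19 + 30 = 67; the blank must be 92 − 67 = 25.
Column 2 has 8 − 3 + 25 + 31 + 25 = 86; the blank must be 92 − 86 = 6.
Row 1 has 19 + 6 + 26 − 3 + 9 = 57; the blank must be 92 − 57 = 35.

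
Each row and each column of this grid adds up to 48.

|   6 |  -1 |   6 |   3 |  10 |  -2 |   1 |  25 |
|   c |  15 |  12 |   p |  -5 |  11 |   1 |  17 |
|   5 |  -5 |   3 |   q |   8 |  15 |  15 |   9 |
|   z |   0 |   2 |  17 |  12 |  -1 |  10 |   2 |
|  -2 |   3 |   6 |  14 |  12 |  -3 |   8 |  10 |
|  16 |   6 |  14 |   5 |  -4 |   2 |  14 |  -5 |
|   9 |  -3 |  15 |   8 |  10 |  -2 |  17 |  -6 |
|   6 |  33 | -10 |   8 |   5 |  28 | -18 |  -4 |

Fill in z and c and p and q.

z = 6, c = 2, p = -5, q = -2

Row 3: 5 − 5 + 3 + 8 + 15 + 15 + 9 = 50, so its missing entry is 48 − 50 = -2.
Column 4: 3 − 2 + 17 + 14 + 5 + 8 + 8 = 53, so its missing entry is 48 − 53 = -5.
Row 2: 15 + 12 − 5 − 5 + 11 + 1 + 17 = 46, so its missing entry is 48 − 46 = 2.
Row 4: 0 + 2 + 17 + 12 − 1 + 10 + 2 = 42, so its missing entry is 48 − 42 = 6.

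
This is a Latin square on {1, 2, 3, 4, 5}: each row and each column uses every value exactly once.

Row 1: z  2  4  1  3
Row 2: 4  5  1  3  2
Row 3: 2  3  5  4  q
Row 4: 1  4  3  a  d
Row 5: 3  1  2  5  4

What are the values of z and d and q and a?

z = 5, d = 5, q = 1, a = 2

Cell (3,5): row 3 already has {2, 3, 4, 5} → 1.
Cell (4,4): column 4 already has {1, 3, 4, 5} → 2.
For row 4, column 5: row 4 already has {1, 2, 3, 4}; that leaves 5.
Cell (1,1): row 1 already has {1, 2, 3, 4} → 5.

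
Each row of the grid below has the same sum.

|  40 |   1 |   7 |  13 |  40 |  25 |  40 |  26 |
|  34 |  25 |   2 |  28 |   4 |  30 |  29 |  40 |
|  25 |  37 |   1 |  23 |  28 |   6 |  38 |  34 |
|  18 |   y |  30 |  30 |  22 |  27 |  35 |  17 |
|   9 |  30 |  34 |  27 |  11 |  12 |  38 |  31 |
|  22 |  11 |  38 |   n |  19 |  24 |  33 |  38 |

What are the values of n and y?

Row 1 sums to 192 and so does row 3; that's the common total.
In row 6 the known cells total 185, leaving 192 − 185 = 7.
In row 4 the known cells total 179, leaving 192 − 179 = 13.

n = 7, y = 13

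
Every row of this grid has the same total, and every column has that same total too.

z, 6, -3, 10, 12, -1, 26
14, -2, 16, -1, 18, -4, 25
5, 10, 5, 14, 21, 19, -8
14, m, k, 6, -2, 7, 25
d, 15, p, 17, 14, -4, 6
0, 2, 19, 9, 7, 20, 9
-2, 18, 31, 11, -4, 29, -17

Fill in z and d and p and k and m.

z = 16, d = 19, p = -1, k = -1, m = 17

Rows 2 and 3 both sum to 66, so that's the common total.
The known cells in row 1 total 50, leaving 66 − 50 = 16 for the blank.
The known cells in column 1 total 47, leaving 66 − 47 = 19 for the blank.
The known cells in column 2 total 49, leaving 66 − 49 = 17 for the blank.
The known cells in row 5 total 67, leaving 66 − 67 = -1 for the blank.
The known cells in row 4 total 67, leaving 66 − 67 = -1 for the blank.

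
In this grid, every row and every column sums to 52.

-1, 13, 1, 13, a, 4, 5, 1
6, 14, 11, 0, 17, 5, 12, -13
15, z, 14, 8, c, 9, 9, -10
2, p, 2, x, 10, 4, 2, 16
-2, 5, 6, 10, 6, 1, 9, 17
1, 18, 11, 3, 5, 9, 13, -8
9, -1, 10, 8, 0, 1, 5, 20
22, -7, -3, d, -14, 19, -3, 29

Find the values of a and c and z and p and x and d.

Row 1: -1 + 13 + 1 + 13 + 4 + 5 + 1 = 36, so its missing entry is 52 − 36 = 16.
Column 5: 16 + 17 + 10 + 6 + 5 + 0 − 14 = 40, so its missing entry is 52 − 40 = 12.
Row 3: 15 + 14 + 8 + 12 + 9 + 9 − 10 = 57, so its missing entry is 52 − 57 = -5.
Column 2: 13 + 14 − 5 + 5 + 18 − 1 − 7 = 37, so its missing entry is 52 − 37 = 15.
Row 8: 22 − 7 − 3 − 14 + 19 − 3 + 29 = 43, so its missing entry is 52 − 43 = 9.
Row 4: 2 + 15 + 2 + 10 + 4 + 2 + 16 = 51, so its missing entry is 52 − 51 = 1.

a = 16, c = 12, z = -5, p = 15, x = 1, d = 9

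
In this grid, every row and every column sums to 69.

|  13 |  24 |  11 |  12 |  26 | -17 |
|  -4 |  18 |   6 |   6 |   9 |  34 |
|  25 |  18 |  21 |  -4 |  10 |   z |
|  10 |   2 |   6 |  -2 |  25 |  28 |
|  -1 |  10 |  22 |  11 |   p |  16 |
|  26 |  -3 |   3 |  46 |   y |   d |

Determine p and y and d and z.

Row 5 has -1 + 10 + 22 + 11 + 16 = 58; the blank must be 69 − 58 = 11.
Column 5 has 26 + 9 + 10 + 25 + 11 = 81; the blank must be 69 − 81 = -12.
Row 6 has 26 − 3 + 3 + 46 − 12 = 60; the blank must be 69 − 60 = 9.
Row 3 has 25 + 18 + 21 − 4 + 10 = 70; the blank must be 69 − 70 = -1.

p = 11, y = -12, d = 9, z = -1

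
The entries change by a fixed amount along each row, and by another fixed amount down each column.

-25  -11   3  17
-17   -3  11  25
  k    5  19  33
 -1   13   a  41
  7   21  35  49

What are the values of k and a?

Along each row the entries change by 14 per step; down each column they change by 8.
Row 3: from 5 at column 2, stepping by 14 to column 1 gives -9.
Row 4: from -1 at column 1, stepping by 14 to column 3 gives 27.

k = -9, a = 27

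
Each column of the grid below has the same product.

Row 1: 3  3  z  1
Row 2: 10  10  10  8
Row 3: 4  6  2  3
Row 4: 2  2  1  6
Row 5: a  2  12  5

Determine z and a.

Columns 2 and 4 each multiply to 720, so every column has product 720.
Column 3: 10×2×1×12 = 240, so the missing entry is 720 ÷ 240 = 3.
Column 1: 3×10×4×2 = 240, so the missing entry is 720 ÷ 240 = 3.

z = 3, a = 3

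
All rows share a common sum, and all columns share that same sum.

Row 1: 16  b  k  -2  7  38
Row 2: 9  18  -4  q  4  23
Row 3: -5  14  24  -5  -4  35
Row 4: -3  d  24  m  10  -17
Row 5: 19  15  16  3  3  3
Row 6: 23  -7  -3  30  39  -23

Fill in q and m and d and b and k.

Rows 3 and 5 both sum to 59, so that's the common total.
Column 3: -4 + 24 + 24 + 16 − 3 = 57, so its missing entry is 59 − 57 = 2.
Row 1: 16 + 2 − 2 + 7 + 38 = 61, so its missing entry is 59 − 61 = -2.
Column 2: -2 + 18 + 14 + 15 − 7 = 38, so its missing entry is 59 − 38 = 21.
Row 4: -3 + 21 + 24 + 10 − 17 = 35, so its missing entry is 59 − 35 = 24.
Row 2: 9 + 18 − 4 + 4 + 23 = 50, so its missing entry is 59 − 50 = 9.

q = 9, m = 24, d = 21, b = -2, k = 2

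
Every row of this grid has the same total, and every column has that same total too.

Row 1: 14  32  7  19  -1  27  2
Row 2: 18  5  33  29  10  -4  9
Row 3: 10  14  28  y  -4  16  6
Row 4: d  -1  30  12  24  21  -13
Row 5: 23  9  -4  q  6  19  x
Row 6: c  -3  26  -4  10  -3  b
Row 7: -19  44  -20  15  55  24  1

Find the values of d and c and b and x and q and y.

d = 27, c = 27, b = 47, x = 48, q = -1, y = 30

Rows 1 and 2 both sum to 100, so that's the common total.
Row 4: -1 + 30 + 12 + 24 + 21 − 13 = 73, so its missing entry is 100 − 73 = 27.
Row 3: 10 + 14 + 28 − 4 + 16 + 6 = 70, so its missing entry is 100 − 70 = 30.
Column 4: 19 + 29 + 30 + 12 − 4 + 15 = 101, so its missing entry is 100 − 101 = -1.
Row 5: 23 + 9 − 4 − 1 + 6 + 19 = 52, so its missing entry is 100 − 52 = 48.
Column 1: 14 + 18 + 10 + 27 + 23 − 19 = 73, so its missing entry is 100 − 73 = 27.
Row 6: 27 − 3 + 26 − 4 + 10 − 3 = 53, so its missing entry is 100 − 53 = 47.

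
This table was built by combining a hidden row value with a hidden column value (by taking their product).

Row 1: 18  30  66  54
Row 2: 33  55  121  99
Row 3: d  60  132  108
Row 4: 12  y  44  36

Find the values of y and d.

Each row is a constant multiple of every other row — this is a multiplication table with the headers hidden.
Row 4 is 44/66 = 2/3 times row 1, so its entry in column 2 is 30 × 2/3 = 20.
Row 3 is 132/66 = 2/1 times row 1, so its entry in column 1 is 18 × 2/1 = 36.

y = 20, d = 36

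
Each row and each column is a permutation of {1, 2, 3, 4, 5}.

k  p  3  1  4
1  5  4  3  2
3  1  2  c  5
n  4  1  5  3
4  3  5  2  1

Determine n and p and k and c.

n = 2, p = 2, k = 5, c = 4

Cell (3,4): row 3 already has {1, 2, 3, 5} → 4.
Cell (1,2): column 2 already has {1, 3, 4, 5} → 2.
At (row 1, col 1): row 1 already has {1, 2, 3, 4}, so the value is 5.
At (row 4, col 1): row 4 already has {1, 3, 4, 5}, so the value is 2.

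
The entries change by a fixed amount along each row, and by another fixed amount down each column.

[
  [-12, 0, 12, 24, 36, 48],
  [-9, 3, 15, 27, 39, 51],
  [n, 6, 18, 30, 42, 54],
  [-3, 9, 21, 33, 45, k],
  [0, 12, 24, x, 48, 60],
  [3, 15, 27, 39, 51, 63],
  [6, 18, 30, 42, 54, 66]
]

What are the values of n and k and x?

Along each row the entries change by 12 per step; down each column they change by 3.
Row 3: from 6 at column 2, stepping by 12 to column 1 gives -6.
Row 4: from -3 at column 1, stepping by 12 to column 6 gives 57.
Row 5: from 0 at column 1, stepping by 12 to column 4 gives 36.

n = -6, k = 57, x = 36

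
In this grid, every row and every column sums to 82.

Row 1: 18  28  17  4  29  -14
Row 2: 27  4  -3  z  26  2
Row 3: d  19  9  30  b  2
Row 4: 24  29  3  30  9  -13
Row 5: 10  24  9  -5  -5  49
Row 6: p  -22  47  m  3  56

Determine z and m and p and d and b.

z = 26, m = -3, p = 1, d = 2, b = 20

Column 5 has 29 + 26 + 9 − 5 + 3 = 62; the blank must be 82 − 62 = 20.
Row 3 has 19 + 9 + 30 + 20 + 2 = 80; the blank must be 82 − 80 = 2.
Column 1 has 18 + 27 + 2 + 24 + 10 = 81; the blank must be 82 − 81 = 1.
Row 6 has 1 − 22 + 47 + 3 + 56 = 85; the blank must be 82 − 85 = -3.
Row 2 has 27 + 4 − 3 + 26 + 2 = 56; the blank must be 82 − 56 = 26.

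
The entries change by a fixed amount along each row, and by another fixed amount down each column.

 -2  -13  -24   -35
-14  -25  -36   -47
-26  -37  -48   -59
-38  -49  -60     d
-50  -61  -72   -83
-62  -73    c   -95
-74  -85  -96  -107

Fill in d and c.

Along each row the entries change by -11 per step; down each column they change by -12.
Row 4: from -38 at column 1, stepping by -11 to column 4 gives -71.
Row 6: from -62 at column 1, stepping by -11 to column 3 gives -84.

d = -71, c = -84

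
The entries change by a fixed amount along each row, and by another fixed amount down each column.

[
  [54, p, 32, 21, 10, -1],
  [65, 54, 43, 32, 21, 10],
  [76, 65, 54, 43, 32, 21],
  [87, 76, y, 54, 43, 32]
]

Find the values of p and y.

Along each row the entries change by -11 per step; down each column they change by 11.
Row 1: from 54 at column 1, stepping by -11 to column 2 gives 43.
Row 4: from 87 at column 1, stepping by -11 to column 3 gives 65.

p = 43, y = 65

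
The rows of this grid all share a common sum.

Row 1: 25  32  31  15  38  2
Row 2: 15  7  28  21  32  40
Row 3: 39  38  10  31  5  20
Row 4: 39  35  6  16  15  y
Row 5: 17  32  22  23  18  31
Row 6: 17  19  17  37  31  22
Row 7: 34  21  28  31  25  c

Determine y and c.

y = 32, c = 4

Rows 2 and 5 both add up to 143, so every row sums to 143.
Row 4: 39 + 35 + 6 + 16 + 15 = 111, so the missing entry is 143 − 111 = 32.
Row 7: 34 + 21 + 28 + 31 + 25 = 139, so the missing entry is 143 − 139 = 4.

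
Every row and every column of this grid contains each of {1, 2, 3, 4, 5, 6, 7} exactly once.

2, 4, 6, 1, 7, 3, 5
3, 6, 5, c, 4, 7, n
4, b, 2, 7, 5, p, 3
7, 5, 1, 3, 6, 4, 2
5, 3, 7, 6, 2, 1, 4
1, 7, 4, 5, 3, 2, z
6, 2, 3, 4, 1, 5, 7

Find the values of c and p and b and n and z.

For row 3, column 2: column 2 already has {2, 3, 4, 5, 6, 7}; that leaves 1.
For row 6, column 7: row 6 already has {1, 2, 3, 4, 5, 7}; that leaves 6.
For row 2, column 7: column 7 already has {2, 3, 4, 5, 6, 7}; that leaves 1.
Cell (3,6): row 3 already has {1, 2, 3, 4, 5, 7} → 6.
For row 2, column 4: row 2 already has {1, 3, 4, 5, 6, 7}; that leaves 2.

c = 2, p = 6, b = 1, n = 1, z = 6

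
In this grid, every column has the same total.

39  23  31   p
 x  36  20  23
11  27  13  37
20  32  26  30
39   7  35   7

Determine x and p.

x = 16, p = 28

The complete columns each total 125.
Column 1 is missing 125 − 109 = 16 (since 39 + 11 + 20 + 39 = 109).
Column 4 is missing 125 − 97 = 28 (since 23 + 37 + 30 + 7 = 97).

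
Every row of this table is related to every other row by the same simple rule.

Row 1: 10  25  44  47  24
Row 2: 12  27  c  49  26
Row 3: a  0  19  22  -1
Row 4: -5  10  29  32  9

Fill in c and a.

The difference between any two rows is the same in every column — this is an addition table with the headers hidden.
Row 2 minus row 1 is 49 − 47 = 2, so its entry in column 3 is 44 + 2 = 46.
Row 3 minus row 1 is 22 − 47 = -25, so its entry in column 1 is 10 + (-25) = -15.

c = 46, a = -15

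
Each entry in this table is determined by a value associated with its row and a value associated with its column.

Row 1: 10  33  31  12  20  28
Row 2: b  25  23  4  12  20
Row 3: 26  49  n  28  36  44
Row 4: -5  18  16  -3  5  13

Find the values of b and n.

b = 2, n = 47

The difference between any two rows is the same in every column — this is an addition table with the headers hidden.
Row 2 minus row 1 is 20 − 28 = -8, so its entry in column 1 is 10 + (-8) = 2.
Row 3 minus row 1 is 44 − 28 = 16, so its entry in column 3 is 31 + 16 = 47.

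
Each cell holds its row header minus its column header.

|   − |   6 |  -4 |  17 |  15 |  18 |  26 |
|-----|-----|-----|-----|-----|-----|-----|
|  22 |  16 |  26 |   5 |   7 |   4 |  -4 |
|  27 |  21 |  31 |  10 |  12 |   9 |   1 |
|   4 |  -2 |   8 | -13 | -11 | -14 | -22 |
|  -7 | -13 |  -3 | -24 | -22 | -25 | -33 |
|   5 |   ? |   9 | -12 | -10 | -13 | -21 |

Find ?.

5 − 6 = -1.

-1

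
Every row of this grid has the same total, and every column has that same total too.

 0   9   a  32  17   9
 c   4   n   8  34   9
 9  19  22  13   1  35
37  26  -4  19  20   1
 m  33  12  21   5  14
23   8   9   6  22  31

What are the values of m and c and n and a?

Rows 3 and 4 both sum to 99, so that's the common total.
Row 5 has 33 + 12 + 21 + 5 + 14 = 85; the blank must be 99 − 85 = 14.
Column 1 has 0 + 9 + 37 + 14 + 23 = 83; the blank must be 99 − 83 = 16.
Row 2 has 16 + 4 + 8 + 34 + 9 = 71; the blank must be 99 − 71 = 28.
Row 1 has 0 + 9 + 32 + 17 + 9 = 67; the blank must be 99 − 67 = 32.

m = 14, c = 16, n = 28, a = 32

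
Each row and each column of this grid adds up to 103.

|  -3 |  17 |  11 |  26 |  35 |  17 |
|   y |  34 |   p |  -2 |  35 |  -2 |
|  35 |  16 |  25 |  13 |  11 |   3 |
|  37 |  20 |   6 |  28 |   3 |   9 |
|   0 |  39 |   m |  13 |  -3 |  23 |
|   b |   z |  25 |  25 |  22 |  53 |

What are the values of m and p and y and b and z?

m = 31, p = 5, y = 33, b = 1, z = -23

The known cells in column 2 total 126, leaving 103 − 126 = -23 for the blank.
The known cells in row 5 total 72, leaving 103 − 72 = 31 for the blank.
The known cells in column 3 total 98, leaving 103 − 98 = 5 for the blank.
The known cells in row 6 total 102, leaving 103 − 102 = 1 for the blank.
The known cells in row 2 total 70, leaving 103 − 70 = 33 for the blank.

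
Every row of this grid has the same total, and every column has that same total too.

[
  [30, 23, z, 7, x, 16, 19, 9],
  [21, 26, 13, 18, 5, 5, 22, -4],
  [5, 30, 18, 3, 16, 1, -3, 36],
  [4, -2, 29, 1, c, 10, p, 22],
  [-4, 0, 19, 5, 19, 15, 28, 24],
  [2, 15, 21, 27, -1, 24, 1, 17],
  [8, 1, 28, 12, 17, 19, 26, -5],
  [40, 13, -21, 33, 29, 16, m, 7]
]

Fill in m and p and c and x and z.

Rows 2 and 3 both sum to 106, so that's the common total.
Column 3 has 13 + 18 + 29 + 19 + 21 + 28 − 21 = 107; the blank must be 106 − 107 = -1.
Row 1 has 30 + 23 − 1 + 7 + 16 + 19 + 9 = 103; the blank must be 106 − 103 = 3.
Column 5 has 3 + 5 + 16 + 19 − 1 + 17 + 29 = 88; the blank must be 106 − 88 = 18.
Row 8 has 40 + 13 − 21 + 33 + 29 + 16 + 7 = 117; the blank must be 106 − 117 = -11.
Row 4 has 4 − 2 + 29 + 1 + 18 + 10 + 22 = 82; the blank must be 106 − 82 = 24.

m = -11, p = 24, c = 18, x = 3, z = -1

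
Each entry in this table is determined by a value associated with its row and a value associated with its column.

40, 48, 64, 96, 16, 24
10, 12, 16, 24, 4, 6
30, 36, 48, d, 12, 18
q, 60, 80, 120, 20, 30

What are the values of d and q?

d = 72, q = 50

Each row is a constant multiple of every other row — this is a multiplication table with the headers hidden.
Row 3 is 36/48 = 3/4 times row 1, so its entry in column 4 is 96 × 3/4 = 72.
Row 4 is 60/48 = 5/4 times row 1, so its entry in column 1 is 40 × 5/4 = 50.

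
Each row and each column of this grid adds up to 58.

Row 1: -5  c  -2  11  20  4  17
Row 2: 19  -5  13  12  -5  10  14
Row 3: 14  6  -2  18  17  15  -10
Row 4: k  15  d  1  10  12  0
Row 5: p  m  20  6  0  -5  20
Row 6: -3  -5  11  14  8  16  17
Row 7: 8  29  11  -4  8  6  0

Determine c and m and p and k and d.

c = 13, m = 5, p = 12, k = 13, d = 7

Row 1: -5 − 2 + 11 + 20 + 4 + 17 = 45, so its missing entry is 58 − 45 = 13.
Column 3: -2 + 13 − 2 + 20 + 11 + 11 = 51, so its missing entry is 58 − 51 = 7.
Row 4: 15 + 7 + 1 + 10 + 12 + 0 = 45, so its missing entry is 58 − 45 = 13.
Column 1: -5 + 19 + 14 + 13 − 3 + 8 = 46, so its missing entry is 58 − 46 = 12.
Row 5: 12 + 20 + 6 + 0 − 5 + 20 = 53, so its missing entry is 58 − 53 = 5.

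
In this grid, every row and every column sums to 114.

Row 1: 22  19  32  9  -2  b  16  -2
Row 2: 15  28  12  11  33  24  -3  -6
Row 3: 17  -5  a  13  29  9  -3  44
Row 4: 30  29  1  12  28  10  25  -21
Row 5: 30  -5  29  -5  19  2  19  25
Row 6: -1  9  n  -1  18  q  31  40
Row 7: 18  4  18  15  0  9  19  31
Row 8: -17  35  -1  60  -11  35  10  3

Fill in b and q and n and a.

The known cells in row 3 total 104, leaving 114 − 104 = 10 for the blank.
The known cells in row 1 total 94, leaving 114 − 94 = 20 for the blank.
The known cells in column 6 total 109, leaving 114 − 109 = 5 for the blank.
The known cells in row 6 total 101, leaving 114 − 101 = 13 for the blank.

b = 20, q = 5, n = 13, a = 10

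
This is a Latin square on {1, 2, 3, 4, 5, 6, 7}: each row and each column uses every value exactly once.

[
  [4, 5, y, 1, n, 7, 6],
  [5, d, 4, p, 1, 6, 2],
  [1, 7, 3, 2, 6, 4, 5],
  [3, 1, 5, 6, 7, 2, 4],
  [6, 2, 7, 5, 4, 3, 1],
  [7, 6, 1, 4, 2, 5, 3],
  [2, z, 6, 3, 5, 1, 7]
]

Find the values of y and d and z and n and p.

y = 2, d = 3, z = 4, n = 3, p = 7

Cell (1,5): column 5 already has {1, 2, 4, 5, 6, 7} → 3.
For row 7, column 2: row 7 already has {1, 2, 3, 5, 6, 7}; that leaves 4.
At (row 2, col 2): column 2 already has {1, 2, 4, 5, 6, 7}, so the value is 3.
For row 1, column 3: row 1 already has {1, 3, 4, 5, 6, 7}; that leaves 2.
Cell (2,4): row 2 already has {1, 2, 3, 4, 5, 6} → 7.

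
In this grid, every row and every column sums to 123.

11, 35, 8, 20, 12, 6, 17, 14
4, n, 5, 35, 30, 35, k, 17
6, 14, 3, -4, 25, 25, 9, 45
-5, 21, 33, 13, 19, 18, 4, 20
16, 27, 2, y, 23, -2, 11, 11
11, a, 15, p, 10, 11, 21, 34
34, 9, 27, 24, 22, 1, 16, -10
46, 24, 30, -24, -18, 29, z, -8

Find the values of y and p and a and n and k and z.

Row 5 has 16 + 27 + 2 + 23 − 2 + 11 + 11 = 88; the blank must be 123 − 88 = 35.
Row 8 has 46 + 24 + 30 − 24 − 18 + 29 − 8 = 79; the blank must be 123 − 79 = 44.
Column 4 has 20 + 35 − 4 + 13 + 35 + 24 − 24 = 99; the blank must be 123 − 99 = 24.
Row 6 has 11 + 15 + 24 + 10 + 11 + 21 + 34 = 126; the blank must be 123 − 126 = -3.
Column 2 has 35 + 14 + 21 + 27 − 3 + 9 + 24 = 127; the blank must be 123 − 127 = -4.
Row 2 has 4 − 4 + 5 + 35 + 30 + 35 + 17 = 122; the blank must be 123 − 122 = 1.

y = 35, p = 24, a = -3, n = -4, k = 1, z = 44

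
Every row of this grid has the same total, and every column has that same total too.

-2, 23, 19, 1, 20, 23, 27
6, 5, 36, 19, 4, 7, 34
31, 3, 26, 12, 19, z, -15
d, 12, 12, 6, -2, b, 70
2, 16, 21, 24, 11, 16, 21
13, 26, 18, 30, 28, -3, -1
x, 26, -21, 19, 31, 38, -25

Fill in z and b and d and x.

Rows 1 and 2 both sum to 111, so that's the common total.
Row 3: 31 + 3 + 26 + 12 + 19 − 15 = 76, so its missing entry is 111 − 76 = 35.
Row 7: 26 − 21 + 19 + 31 + 38 − 25 = 68, so its missing entry is 111 − 68 = 43.
Column 6: 23 + 7 + 35 + 16 − 3 + 38 = 116, so its missing entry is 111 − 116 = -5.
Row 4: 12 + 12 + 6 − 2 − 5 + 70 = 93, so its missing entry is 111 − 93 = 18.

z = 35, b = -5, d = 18, x = 43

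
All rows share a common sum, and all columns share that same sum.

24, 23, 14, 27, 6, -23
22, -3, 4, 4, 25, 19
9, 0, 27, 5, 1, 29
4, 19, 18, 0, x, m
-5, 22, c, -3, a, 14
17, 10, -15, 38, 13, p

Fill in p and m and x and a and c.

Rows 1 and 2 both sum to 71, so that's the common total.
Row 6: 17 + 10 − 15 + 38 + 13 = 63, so its missing entry is 71 − 63 = 8.
Column 3: 14 + 4 + 27 + 18 − 15 = 48, so its missing entry is 71 − 48 = 23.
Row 5: -5 + 22 + 23 − 3 + 14 = 51, so its missing entry is 71 − 51 = 20.
Column 5: 6 + 25 + 1 + 20 + 13 = 65, so its missing entry is 71 − 65 = 6.
Row 4: 4 + 19 + 18 + 0 + 6 = 47, so its missing entry is 71 − 47 = 24.

p = 8, m = 24, x = 6, a = 20, c = 23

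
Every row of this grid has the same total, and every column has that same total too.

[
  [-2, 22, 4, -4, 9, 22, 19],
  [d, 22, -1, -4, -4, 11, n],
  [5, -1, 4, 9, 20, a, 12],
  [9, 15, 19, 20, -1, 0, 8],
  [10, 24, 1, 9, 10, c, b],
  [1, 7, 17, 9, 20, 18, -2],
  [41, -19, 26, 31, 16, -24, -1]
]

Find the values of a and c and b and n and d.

a = 21, c = 22, b = -6, n = 40, d = 6

Rows 1 and 4 both sum to 70, so that's the common total.
Column 1 has -2 + 5 + 9 + 10 + 1 + 41 = 64; the blank must be 70 − 64 = 6.
Row 2 has 6 + 22 − 1 − 4 − 4 + 11 = 30; the blank must be 70 − 30 = 40.
Column 7 has 19 + 40 + 12 + 8 − 2 − 1 = 76; the blank must be 70 − 76 = -6.
Row 5 has 10 + 24 + 1 + 9 + 10 − 6 = 48; the blank must be 70 − 48 = 22.
Row 3 has 5 − 1 + 4 + 9 + 20 + 12 = 49; the blank must be 70 − 49 = 21.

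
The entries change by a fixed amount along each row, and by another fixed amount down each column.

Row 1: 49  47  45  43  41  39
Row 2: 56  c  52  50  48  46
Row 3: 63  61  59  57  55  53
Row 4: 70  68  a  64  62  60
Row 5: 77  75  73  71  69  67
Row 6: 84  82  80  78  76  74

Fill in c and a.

c = 54, a = 66

Along each row the entries change by -2 per step; down each column they change by 7.
Row 2: from 56 at column 1, stepping by -2 to column 2 gives 54.
Row 4: from 70 at column 1, stepping by -2 to column 3 gives 66.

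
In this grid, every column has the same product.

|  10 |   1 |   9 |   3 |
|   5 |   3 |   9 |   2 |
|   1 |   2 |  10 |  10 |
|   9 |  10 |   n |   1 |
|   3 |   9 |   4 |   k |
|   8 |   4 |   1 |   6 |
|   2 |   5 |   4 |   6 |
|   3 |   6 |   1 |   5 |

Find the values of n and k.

Columns 1 and 2 each multiply to 64800, so every column has product 64800.
Column 3: 9×9×10×4×1×4×1 = 12960, so the missing entry is 64800 ÷ 12960 = 5.
Column 4: 3×2×10×1×6×6×5 = 10800, so the missing entry is 64800 ÷ 10800 = 6.

n = 5, k = 6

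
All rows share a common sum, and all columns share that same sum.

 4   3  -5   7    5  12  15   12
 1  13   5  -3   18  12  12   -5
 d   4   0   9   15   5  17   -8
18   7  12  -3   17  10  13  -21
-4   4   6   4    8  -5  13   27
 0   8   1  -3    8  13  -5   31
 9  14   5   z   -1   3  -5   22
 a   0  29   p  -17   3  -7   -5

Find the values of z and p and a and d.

z = 6, p = 36, a = 14, d = 11

Rows 1 and 2 both sum to 53, so that's the common total.
Row 7: 9 + 14 + 5 − 1 + 3 − 5 + 22 = 47, so its missing entry is 53 − 47 = 6.
Row 3: 4 + 0 + 9 + 15 + 5 + 17 − 8 = 42, so its missing entry is 53 − 42 = 11.
Column 1: 4 + 1 + 11 + 18 − 4 + 0 + 9 = 39, so its missing entry is 53 − 39 = 14.
Row 8: 14 + 0 + 29 − 17 + 3 − 7 − 5 = 17, so its missing entry is 53 − 17 = 36.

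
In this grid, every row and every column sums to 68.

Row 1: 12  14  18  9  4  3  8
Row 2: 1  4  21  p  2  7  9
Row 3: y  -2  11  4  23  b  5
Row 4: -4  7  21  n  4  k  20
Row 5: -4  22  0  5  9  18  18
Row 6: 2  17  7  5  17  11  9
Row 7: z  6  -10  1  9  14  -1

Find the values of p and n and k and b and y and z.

p = 24, n = 20, k = 0, b = 15, y = 12, z = 49

Row 7 has 6 − 10 + 1 + 9 + 14 − 1 = 19; the blank must be 68 − 19 = 49.
Column 1 has 12 + 1 − 4 − 4 + 2 + 49 = 56; the blank must be 68 − 56 = 12.
Row 3 has 12 − 2 + 11 + 4 + 23 + 5 = 53; the blank must be 68 − 53 = 15.
Row 2 has 1 + 4 + 21 + 2 + 7 + 9 = 44; the blank must be 68 − 44 = 24.
Column 4 has 9 + 24 + 4 + 5 + 5 + 1 = 48; the blank must be 68 − 48 = 20.
Row 4 has -4 + 7 + 21 + 20 + 4 + 20 = 68; the blank must be 68 − 68 = 0.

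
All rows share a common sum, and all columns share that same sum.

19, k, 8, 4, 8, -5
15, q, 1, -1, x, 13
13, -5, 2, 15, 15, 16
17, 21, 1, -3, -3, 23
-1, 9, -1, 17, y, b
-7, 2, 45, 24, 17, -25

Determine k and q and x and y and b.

k = 22, q = 7, x = 21, y = -2, b = 34

Rows 3 and 4 both sum to 56, so that's the common total.
Row 1: 19 + 8 + 4 + 8 − 5 = 34, so its missing entry is 56 − 34 = 22.
Column 2: 22 − 5 + 21 + 9 + 2 = 49, so its missing entry is 56 − 49 = 7.
Row 2: 15 + 7 + 1 − 1 + 13 = 35, so its missing entry is 56 − 35 = 21.
Column 5: 8 + 21 + 15 − 3 + 17 = 58, so its missing entry is 56 − 58 = -2.
Row 5: -1 + 9 − 1 + 17 − 2 = 22, so its missing entry is 56 − 22 = 34.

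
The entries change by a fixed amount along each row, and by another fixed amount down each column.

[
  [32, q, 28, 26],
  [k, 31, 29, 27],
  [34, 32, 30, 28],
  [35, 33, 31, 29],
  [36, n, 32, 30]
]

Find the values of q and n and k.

Along each row the entries change by -2 per step; down each column they change by 1.
Row 1: from 32 at column 1, stepping by -2 to column 2 gives 30.
Row 5: from 36 at column 1, stepping by -2 to column 2 gives 34.
Row 2: from 31 at column 2, stepping by -2 to column 1 gives 33.

q = 30, n = 34, k = 33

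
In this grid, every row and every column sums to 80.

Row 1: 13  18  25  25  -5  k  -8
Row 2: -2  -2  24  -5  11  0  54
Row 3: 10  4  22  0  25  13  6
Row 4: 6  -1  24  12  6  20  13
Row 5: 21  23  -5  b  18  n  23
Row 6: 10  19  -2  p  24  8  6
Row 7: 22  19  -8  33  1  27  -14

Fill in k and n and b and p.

k = 12, n = 0, b = 0, p = 15

Row 6 has 10 + 19 − 2 + 24 + 8 + 6 = 65; the blank must be 80 − 65 = 15.
Row 1 has 13 + 18 + 25 + 25 − 5 − 8 = 68; the blank must be 80 − 68 = 12.
Column 6 has 12 + 0 + 13 + 20 + 8 + 27 = 80; the blank must be 80 − 80 = 0.
Row 5 has 21 + 23 − 5 + 18 + 0 + 23 = 80; the blank must be 80 − 80 = 0.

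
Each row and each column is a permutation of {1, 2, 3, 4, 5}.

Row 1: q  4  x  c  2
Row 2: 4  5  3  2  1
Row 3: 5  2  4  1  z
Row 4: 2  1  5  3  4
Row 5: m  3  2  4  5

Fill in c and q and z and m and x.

For row 3, column 5: row 3 already has {1, 2, 4, 5}; that leaves 3.
At (row 5, col 1): row 5 already has {2, 3, 4, 5}, so the value is 1.
Cell (1,1): column 1 already has {1, 2, 4, 5} → 3.
For row 1, column 4: column 4 already has {1, 2, 3, 4}; that leaves 5.
Cell (1,3): row 1 already has {2, 3, 4, 5} → 1.

c = 5, q = 3, z = 3, m = 1, x = 1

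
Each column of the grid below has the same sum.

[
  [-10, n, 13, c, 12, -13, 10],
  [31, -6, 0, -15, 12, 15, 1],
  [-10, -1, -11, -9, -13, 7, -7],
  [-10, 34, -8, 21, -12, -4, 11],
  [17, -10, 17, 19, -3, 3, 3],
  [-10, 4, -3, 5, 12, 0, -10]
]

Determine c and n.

The complete columns each total 8.
Column 4 is missing 8 − 21 = -13 (since -15 − 9 + 21 + 19 + 5 = 21).
Column 2 is missing 8 − 21 = -13 (since -6 − 1 + 34 − 10 + 4 = 21).

c = -13, n = -13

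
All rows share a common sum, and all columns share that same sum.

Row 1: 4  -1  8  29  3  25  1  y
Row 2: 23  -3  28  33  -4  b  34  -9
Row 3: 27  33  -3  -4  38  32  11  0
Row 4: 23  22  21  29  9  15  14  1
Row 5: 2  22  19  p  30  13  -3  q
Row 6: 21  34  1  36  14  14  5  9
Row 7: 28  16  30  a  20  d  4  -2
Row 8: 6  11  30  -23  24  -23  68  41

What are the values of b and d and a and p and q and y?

b = 32, d = 26, a = 12, p = 22, q = 29, y = 65

Rows 3 and 4 both sum to 134, so that's the common total.
Row 1: 4 − 1 + 8 + 29 + 3 + 25 + 1 = 69, so its missing entry is 134 − 69 = 65.
Row 2: 23 − 3 + 28 + 33 − 4 + 34 − 9 = 102, so its missing entry is 134 − 102 = 32.
Column 6: 25 + 32 + 32 + 15 + 13 + 14 − 23 = 108, so its missing entry is 134 − 108 = 26.
Row 7: 28 + 16 + 30 + 20 + 26 + 4 − 2 = 122, so its missing entry is 134 − 122 = 12.
Column 4: 29 + 33 − 4 + 29 + 36 + 12 − 23 = 112, so its missing entry is 134 − 112 = 22.
Row 5: 2 + 22 + 19 + 22 + 30 + 13 − 3 = 105, so its missing entry is 134 − 105 = 29.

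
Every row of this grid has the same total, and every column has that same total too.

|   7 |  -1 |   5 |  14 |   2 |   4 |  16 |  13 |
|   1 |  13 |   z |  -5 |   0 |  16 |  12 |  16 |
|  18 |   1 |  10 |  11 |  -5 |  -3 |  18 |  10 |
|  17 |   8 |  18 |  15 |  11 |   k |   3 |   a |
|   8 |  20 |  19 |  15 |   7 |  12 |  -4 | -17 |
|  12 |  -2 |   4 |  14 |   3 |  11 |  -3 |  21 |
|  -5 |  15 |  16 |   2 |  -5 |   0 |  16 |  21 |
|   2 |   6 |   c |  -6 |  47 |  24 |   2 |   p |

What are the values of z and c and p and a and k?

Rows 1 and 3 both sum to 60, so that's the common total.
Row 2 has 1 + 13 − 5 + 0 + 16 + 12 + 16 = 53; the blank must be 60 − 53 = 7.
Column 3 has 5 + 7 + 10 + 18 + 19 + 4 + 16 = 79; the blank must be 60 − 79 = -19.
Row 8 has 2 + 6 − 19 − 6 + 47 + 24 + 2 = 56; the blank must be 60 − 56 = 4.
Column 8 has 13 + 16 + 10 − 17 + 21 + 21 + 4 = 68; the blank must be 60 − 68 = -8.
Row 4 has 17 + 8 + 18 + 15 + 11 + 3 − 8 = 64; the blank must be 60 − 64 = -4.

z = 7, c = -19, p = 4, a = -8, k = -4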